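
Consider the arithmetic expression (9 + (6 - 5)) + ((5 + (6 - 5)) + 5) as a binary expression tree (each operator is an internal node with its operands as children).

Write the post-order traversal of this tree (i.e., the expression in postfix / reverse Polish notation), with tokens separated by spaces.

Post-order on an expression tree gives postfix notation: for each operator, emit left operand, right operand, then the operator.

9 6 5 - + 5 6 5 - + 5 + +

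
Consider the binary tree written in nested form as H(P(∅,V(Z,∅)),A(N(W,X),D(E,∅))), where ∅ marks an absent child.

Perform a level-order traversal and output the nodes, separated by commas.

Level-order visits nodes level by level from the root, left to right within each level.
Level 0: H
Level 1: P, A
Level 2: V, N, D
Level 3: Z, W, X, E

H, P, A, V, N, D, Z, W, X, E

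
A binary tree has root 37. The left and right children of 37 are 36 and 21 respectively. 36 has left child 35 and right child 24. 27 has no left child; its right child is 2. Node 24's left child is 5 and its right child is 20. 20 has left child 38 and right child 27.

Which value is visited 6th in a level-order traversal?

5

Level-order visits nodes level by level from the root, left to right within each level.
Level 0: 37
Level 1: 36, 21
Level 2: 35, 24
Level 3: 5, 20
Level 4: 38, 27
Level 5: 2
Full level-order sequence: 37, 36, 21, 35, 24, 5, 20, 38, 27, 2.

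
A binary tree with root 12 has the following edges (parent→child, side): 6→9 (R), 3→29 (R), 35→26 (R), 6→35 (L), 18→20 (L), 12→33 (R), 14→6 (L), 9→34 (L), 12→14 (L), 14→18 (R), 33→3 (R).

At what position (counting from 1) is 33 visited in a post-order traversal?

11

Post-order visits the left subtree, then the right subtree, then the node.
At 12: go left to 14.
  At 14: go left to 6.
    At 6: go left to 35.
      At 35: no left child.
      At 35: go right to 26.
        26 is a leaf — visit 26.
      Visit 35.
    At 6: go right to 9.
      At 9: go left to 34.
        34 is a leaf — visit 34.
      At 9: no right child.
      Visit 9.
    Visit 6.
  At 14: go right to 18.
    At 18: go left to 20.
      20 is a leaf — visit 20.
    At 18: no right child.
    Visit 18.
  Visit 14.
At 12: go right to 33.
  At 33: no left child.
  At 33: go right to 3.
    At 3: no left child.
    At 3: go right to 29.
      29 is a leaf — visit 29.
    Visit 3.
  Visit 33.
Visit 12.
Full post-order sequence: 26, 35, 34, 9, 6, 20, 18, 14, 29, 3, 33, 12.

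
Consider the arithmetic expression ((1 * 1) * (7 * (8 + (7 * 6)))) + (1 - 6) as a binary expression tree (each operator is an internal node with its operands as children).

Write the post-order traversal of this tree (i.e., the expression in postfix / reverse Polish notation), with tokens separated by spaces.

Post-order on an expression tree gives postfix notation: for each operator, emit left operand, right operand, then the operator.

1 1 * 7 8 7 6 * + * * 1 6 - +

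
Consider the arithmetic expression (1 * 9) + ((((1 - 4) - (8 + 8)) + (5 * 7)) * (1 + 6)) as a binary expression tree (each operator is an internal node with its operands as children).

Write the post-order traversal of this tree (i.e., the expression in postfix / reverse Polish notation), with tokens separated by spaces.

1 9 * 1 4 - 8 8 + - 5 7 * + 1 6 + * +

Post-order on an expression tree gives postfix notation: for each operator, emit left operand, right operand, then the operator.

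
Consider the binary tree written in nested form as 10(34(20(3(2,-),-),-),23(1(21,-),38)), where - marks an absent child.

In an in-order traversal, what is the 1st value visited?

2

In-order visits the left subtree, then the node, then the right subtree.
At 10: go left to 34.
  At 34: go left to 20.
    At 20: go left to 3.
      At 3: go left to 2.
        2 is a leaf — visit 2.
      Visit 3.
      At 3: no right child.
    Visit 20.
    At 20: no right child.
  Visit 34.
  At 34: no right child.
Visit 10.
At 10: go right to 23.
  At 23: go left to 1.
    At 1: go left to 21.
      21 is a leaf — visit 21.
    Visit 1.
    At 1: no right child.
  Visit 23.
  At 23: go right to 38.
    38 is a leaf — visit 38.
Full in-order sequence: 2, 3, 20, 34, 10, 21, 1, 23, 38.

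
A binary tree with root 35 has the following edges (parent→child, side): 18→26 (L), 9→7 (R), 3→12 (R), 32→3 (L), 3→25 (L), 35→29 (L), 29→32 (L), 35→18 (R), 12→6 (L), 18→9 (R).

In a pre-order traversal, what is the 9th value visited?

Pre-order visits the node, then its left subtree, then its right subtree.
Visit 35.
At 35: go left to 29.
  Visit 29.
  At 29: go left to 32.
    Visit 32.
    At 32: go left to 3.
      Visit 3.
      At 3: go left to 25.
        25 is a leaf — visit 25.
      At 3: go right to 12.
        Visit 12.
        At 12: go left to 6.
          6 is a leaf — visit 6.
        At 12: no right child.
    At 32: no right child.
  At 29: no right child.
At 35: go right to 18.
  Visit 18.
  At 18: go left to 26.
    26 is a leaf — visit 26.
  At 18: go right to 9.
    Visit 9.
    At 9: no left child.
    At 9: go right to 7.
      7 is a leaf — visit 7.
Full pre-order sequence: 35, 29, 32, 3, 25, 12, 6, 18, 26, 9, 7.

26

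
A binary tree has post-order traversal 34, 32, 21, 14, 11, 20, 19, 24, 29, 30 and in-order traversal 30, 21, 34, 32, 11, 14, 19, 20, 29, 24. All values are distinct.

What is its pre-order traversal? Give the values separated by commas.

30, 29, 19, 11, 21, 32, 34, 14, 20, 24

The last element of post-order is the root; it splits in-order into left and right subtrees.
Root 30: left subtree has 0 nodes { }, right has 9 {21, 34, 32, 11, 14, 19, 20, 29, 24}.
  Root 29: left subtree has 7 nodes {21, 34, 32, 11, 14, 19, 20}, right has 1 {24}.
    Root 19: left subtree has 5 nodes {21, 34, 32, 11, 14}, right has 1 {20}.
      Root 11: left subtree has 3 nodes {21, 34, 32}, right has 1 {14}.
        Root 21: left subtree has 0 nodes { }, right has 2 {34, 32}.
          Root 32: left subtree has 1 node {34}, right has 0 { }.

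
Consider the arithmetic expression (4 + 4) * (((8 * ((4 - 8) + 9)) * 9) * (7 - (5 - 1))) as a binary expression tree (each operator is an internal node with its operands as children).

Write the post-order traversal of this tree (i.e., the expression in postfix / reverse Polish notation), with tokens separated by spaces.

4 4 + 8 4 8 - 9 + * 9 * 7 5 1 - - * *

Post-order on an expression tree gives postfix notation: for each operator, emit left operand, right operand, then the operator.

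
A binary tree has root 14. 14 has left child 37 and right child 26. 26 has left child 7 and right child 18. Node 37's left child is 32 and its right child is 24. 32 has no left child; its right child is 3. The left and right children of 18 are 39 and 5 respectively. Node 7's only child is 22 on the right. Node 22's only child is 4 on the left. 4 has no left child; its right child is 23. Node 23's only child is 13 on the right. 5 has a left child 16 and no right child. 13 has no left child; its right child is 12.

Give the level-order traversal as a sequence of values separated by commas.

14, 37, 26, 32, 24, 7, 18, 3, 22, 39, 5, 4, 16, 23, 13, 12

Level-order visits nodes level by level from the root, left to right within each level.
Level 0: 14
Level 1: 37, 26
Level 2: 32, 24, 7, 18
Level 3: 3, 22, 39, 5
Level 4: 4, 16
Level 5: 23
Level 6: 13
Level 7: 12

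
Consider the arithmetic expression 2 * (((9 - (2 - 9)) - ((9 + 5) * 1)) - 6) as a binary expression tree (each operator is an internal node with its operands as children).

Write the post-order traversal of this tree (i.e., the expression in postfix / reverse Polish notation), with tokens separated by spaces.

Post-order on an expression tree gives postfix notation: for each operator, emit left operand, right operand, then the operator.

2 9 2 9 - - 9 5 + 1 * - 6 - *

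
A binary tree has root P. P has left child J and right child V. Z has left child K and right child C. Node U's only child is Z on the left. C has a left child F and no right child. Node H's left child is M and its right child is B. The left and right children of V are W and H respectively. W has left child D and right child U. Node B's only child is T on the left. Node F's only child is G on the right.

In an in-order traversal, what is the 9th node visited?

In-order visits the left subtree, then the node, then the right subtree.
At P: go left to J.
  J is a leaf — visit J.
Visit P.
At P: go right to V.
  At V: go left to W.
    At W: go left to D.
      D is a leaf — visit D.
    Visit W.
    At W: go right to U.
      At U: go left to Z.
        At Z: go left to K.
          K is a leaf — visit K.
        Visit Z.
        At Z: go right to C.
          At C: go left to F.
            At F: no left child.
            Visit F.
            At F: go right to G.
              G is a leaf — visit G.
          Visit C.
          At C: no right child.
      Visit U.
      At U: no right child.
  Visit V.
  At V: go right to H.
    At H: go left to M.
      M is a leaf — visit M.
    Visit H.
    At H: go right to B.
      At B: go left to T.
        T is a leaf — visit T.
      Visit B.
      At B: no right child.
Full in-order sequence: J, P, D, W, K, Z, F, G, C, U, V, M, H, T, B.

C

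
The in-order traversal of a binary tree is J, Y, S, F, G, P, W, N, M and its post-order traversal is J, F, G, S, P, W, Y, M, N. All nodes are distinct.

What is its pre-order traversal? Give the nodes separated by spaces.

The last element of post-order is the root; it splits in-order into left and right subtrees.
Root N: left subtree has 7 nodes {J, Y, S, F, G, P, W}, right has 1 {M}.
  Root Y: left subtree has 1 node {J}, right has 5 {S, F, G, P, W}.
    Root W: left subtree has 4 nodes {S, F, G, P}, right has 0 { }.
      Root P: left subtree has 3 nodes {S, F, G}, right has 0 { }.
        Root S: left subtree has 0 nodes { }, right has 2 {F, G}.
          Root G: left subtree has 1 node {F}, right has 0 { }.

N Y J W P S G F M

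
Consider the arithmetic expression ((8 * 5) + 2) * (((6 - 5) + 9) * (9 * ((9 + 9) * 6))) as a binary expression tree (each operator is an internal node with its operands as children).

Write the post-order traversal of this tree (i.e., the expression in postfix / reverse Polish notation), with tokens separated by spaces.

8 5 * 2 + 6 5 - 9 + 9 9 9 + 6 * * * *

Post-order on an expression tree gives postfix notation: for each operator, emit left operand, right operand, then the operator.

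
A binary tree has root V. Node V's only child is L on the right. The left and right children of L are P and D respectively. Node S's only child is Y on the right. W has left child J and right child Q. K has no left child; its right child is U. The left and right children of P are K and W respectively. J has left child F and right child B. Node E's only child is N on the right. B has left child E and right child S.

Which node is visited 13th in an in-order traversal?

In-order visits the left subtree, then the node, then the right subtree.
At V: no left child.
Visit V.
At V: go right to L.
  At L: go left to P.
    At P: go left to K.
      At K: no left child.
      Visit K.
      At K: go right to U.
        U is a leaf — visit U.
    Visit P.
    At P: go right to W.
      At W: go left to J.
        At J: go left to F.
          F is a leaf — visit F.
        Visit J.
        At J: go right to B.
          At B: go left to E.
            At E: no left child.
            Visit E.
            At E: go right to N.
              N is a leaf — visit N.
          Visit B.
          At B: go right to S.
            At S: no left child.
            Visit S.
            At S: go right to Y.
              Y is a leaf — visit Y.
      Visit W.
      At W: go right to Q.
        Q is a leaf — visit Q.
  Visit L.
  At L: go right to D.
    D is a leaf — visit D.
Full in-order sequence: V, K, U, P, F, J, E, N, B, S, Y, W, Q, L, D.

Q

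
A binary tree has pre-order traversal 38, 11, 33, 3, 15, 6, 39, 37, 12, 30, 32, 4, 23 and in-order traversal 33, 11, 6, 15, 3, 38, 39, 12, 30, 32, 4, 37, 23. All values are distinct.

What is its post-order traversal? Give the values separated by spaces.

The first element of pre-order is the root; it splits in-order into left and right subtrees.
Root 38: left subtree has 5 nodes {33, 11, 6, 15, 3}, right has 7 {39, 12, 30, 32, 4, 37, 23}.
  Root 11: left subtree has 1 node {33}, right has 3 {6, 15, 3}.
    Root 3: left subtree has 2 nodes {6, 15}, right has 0 { }.
      Root 15: left subtree has 1 node {6}, right has 0 { }.
  Root 39: left subtree has 0 nodes { }, right has 6 {12, 30, 32, 4, 37, 23}.
    Root 37: left subtree has 4 nodes {12, 30, 32, 4}, right has 1 {23}.
      Root 12: left subtree has 0 nodes { }, right has 3 {30, 32, 4}.
        Root 30: left subtree has 0 nodes { }, right has 2 {32, 4}.
          Root 32: left subtree has 0 nodes { }, right has 1 {4}.

33 6 15 3 11 4 32 30 12 23 37 39 38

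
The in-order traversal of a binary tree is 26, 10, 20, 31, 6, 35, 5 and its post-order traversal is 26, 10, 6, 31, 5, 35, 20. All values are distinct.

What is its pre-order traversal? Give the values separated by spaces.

20 10 26 35 31 6 5

The last element of post-order is the root; it splits in-order into left and right subtrees.
Root 20: left subtree has 2 nodes {26, 10}, right has 4 {31, 6, 35, 5}.
  Root 10: left subtree has 1 node {26}, right has 0 { }.
  Root 35: left subtree has 2 nodes {31, 6}, right has 1 {5}.
    Root 31: left subtree has 0 nodes { }, right has 1 {6}.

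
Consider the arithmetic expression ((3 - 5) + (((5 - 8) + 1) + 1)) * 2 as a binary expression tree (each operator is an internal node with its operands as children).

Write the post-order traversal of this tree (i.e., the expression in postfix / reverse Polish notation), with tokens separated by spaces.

3 5 - 5 8 - 1 + 1 + + 2 *

Post-order on an expression tree gives postfix notation: for each operator, emit left operand, right operand, then the operator.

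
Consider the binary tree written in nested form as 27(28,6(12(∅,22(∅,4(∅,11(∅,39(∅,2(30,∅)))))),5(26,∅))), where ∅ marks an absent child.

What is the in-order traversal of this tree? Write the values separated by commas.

28, 27, 12, 22, 4, 11, 39, 30, 2, 6, 26, 5

In-order visits the left subtree, then the node, then the right subtree.
At 27: go left to 28.
  28 is a leaf — visit 28.
Visit 27.
At 27: go right to 6.
  At 6: go left to 12.
    At 12: no left child.
    Visit 12.
    At 12: go right to 22.
      At 22: no left child.
      Visit 22.
      At 22: go right to 4.
        At 4: no left child.
        Visit 4.
        At 4: go right to 11.
          At 11: no left child.
          Visit 11.
          At 11: go right to 39.
            At 39: no left child.
            Visit 39.
            At 39: go right to 2.
              At 2: go left to 30.
                30 is a leaf — visit 30.
              Visit 2.
              At 2: no right child.
  Visit 6.
  At 6: go right to 5.
    At 5: go left to 26.
      26 is a leaf — visit 26.
    Visit 5.
    At 5: no right child.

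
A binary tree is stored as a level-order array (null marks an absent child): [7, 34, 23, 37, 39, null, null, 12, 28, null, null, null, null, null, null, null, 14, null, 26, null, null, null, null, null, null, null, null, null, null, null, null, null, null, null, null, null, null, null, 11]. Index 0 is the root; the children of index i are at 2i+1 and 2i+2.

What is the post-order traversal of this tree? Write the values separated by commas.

Post-order visits the left subtree, then the right subtree, then the node.
At 7: go left to 34.
  At 34: go left to 37.
    At 37: go left to 12.
      At 12: no left child.
      At 12: go right to 14.
        14 is a leaf — visit 14.
      Visit 12.
    At 37: go right to 28.
      At 28: no left child.
      At 28: go right to 26.
        At 26: no left child.
        At 26: go right to 11.
          11 is a leaf — visit 11.
        Visit 26.
      Visit 28.
    Visit 37.
  At 34: go right to 39.
    39 is a leaf — visit 39.
  Visit 34.
At 7: go right to 23.
  23 is a leaf — visit 23.
Visit 7.

14, 12, 11, 26, 28, 37, 39, 34, 23, 7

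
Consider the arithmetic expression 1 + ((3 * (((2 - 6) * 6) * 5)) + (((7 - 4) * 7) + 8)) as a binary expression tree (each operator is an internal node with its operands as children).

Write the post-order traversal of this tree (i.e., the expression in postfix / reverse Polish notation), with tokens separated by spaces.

Post-order on an expression tree gives postfix notation: for each operator, emit left operand, right operand, then the operator.

1 3 2 6 - 6 * 5 * * 7 4 - 7 * 8 + + +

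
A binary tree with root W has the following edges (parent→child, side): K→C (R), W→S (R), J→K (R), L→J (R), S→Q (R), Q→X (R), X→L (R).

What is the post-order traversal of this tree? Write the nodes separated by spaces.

C K J L X Q S W

Post-order visits the left subtree, then the right subtree, then the node.
At W: no left child.
At W: go right to S.
  At S: no left child.
  At S: go right to Q.
    At Q: no left child.
    At Q: go right to X.
      At X: no left child.
      At X: go right to L.
        At L: no left child.
        At L: go right to J.
          At J: no left child.
          At J: go right to K.
            At K: no left child.
            At K: go right to C.
              C is a leaf — visit C.
            Visit K.
          Visit J.
        Visit L.
      Visit X.
    Visit Q.
  Visit S.
Visit W.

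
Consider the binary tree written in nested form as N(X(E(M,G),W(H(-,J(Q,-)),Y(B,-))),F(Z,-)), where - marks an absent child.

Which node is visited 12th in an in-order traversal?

In-order visits the left subtree, then the node, then the right subtree.
At N: go left to X.
  At X: go left to E.
    At E: go left to M.
      M is a leaf — visit M.
    Visit E.
    At E: go right to G.
      G is a leaf — visit G.
  Visit X.
  At X: go right to W.
    At W: go left to H.
      At H: no left child.
      Visit H.
      At H: go right to J.
        At J: go left to Q.
          Q is a leaf — visit Q.
        Visit J.
        At J: no right child.
    Visit W.
    At W: go right to Y.
      At Y: go left to B.
        B is a leaf — visit B.
      Visit Y.
      At Y: no right child.
Visit N.
At N: go right to F.
  At F: go left to Z.
    Z is a leaf — visit Z.
  Visit F.
  At F: no right child.
Full in-order sequence: M, E, G, X, H, Q, J, W, B, Y, N, Z, F.

Z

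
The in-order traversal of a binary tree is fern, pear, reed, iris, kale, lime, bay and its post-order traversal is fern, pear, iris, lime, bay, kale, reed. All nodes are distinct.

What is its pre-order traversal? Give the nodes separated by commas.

The last element of post-order is the root; it splits in-order into left and right subtrees.
Root reed: left subtree has 2 nodes {fern, pear}, right has 4 {iris, kale, lime, bay}.
  Root pear: left subtree has 1 node {fern}, right has 0 { }.
  Root kale: left subtree has 1 node {iris}, right has 2 {lime, bay}.
    Root bay: left subtree has 1 node {lime}, right has 0 { }.

reed, pear, fern, kale, iris, bay, lime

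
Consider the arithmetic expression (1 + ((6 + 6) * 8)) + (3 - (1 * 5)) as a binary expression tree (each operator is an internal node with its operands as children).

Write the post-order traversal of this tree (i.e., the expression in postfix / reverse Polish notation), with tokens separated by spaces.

Post-order on an expression tree gives postfix notation: for each operator, emit left operand, right operand, then the operator.

1 6 6 + 8 * + 3 1 5 * - +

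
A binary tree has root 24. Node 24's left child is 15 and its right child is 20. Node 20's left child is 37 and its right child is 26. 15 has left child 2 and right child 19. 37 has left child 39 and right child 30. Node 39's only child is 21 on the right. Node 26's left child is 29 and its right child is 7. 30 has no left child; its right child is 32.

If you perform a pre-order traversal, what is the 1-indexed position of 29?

12

Pre-order visits the node, then its left subtree, then its right subtree.
Visit 24.
At 24: go left to 15.
  Visit 15.
  At 15: go left to 2.
    2 is a leaf — visit 2.
  At 15: go right to 19.
    19 is a leaf — visit 19.
At 24: go right to 20.
  Visit 20.
  At 20: go left to 37.
    Visit 37.
    At 37: go left to 39.
      Visit 39.
      At 39: no left child.
      At 39: go right to 21.
        21 is a leaf — visit 21.
    At 37: go right to 30.
      Visit 30.
      At 30: no left child.
      At 30: go right to 32.
        32 is a leaf — visit 32.
  At 20: go right to 26.
    Visit 26.
    At 26: go left to 29.
      29 is a leaf — visit 29.
    At 26: go right to 7.
      7 is a leaf — visit 7.
Full pre-order sequence: 24, 15, 2, 19, 20, 37, 39, 21, 30, 32, 26, 29, 7.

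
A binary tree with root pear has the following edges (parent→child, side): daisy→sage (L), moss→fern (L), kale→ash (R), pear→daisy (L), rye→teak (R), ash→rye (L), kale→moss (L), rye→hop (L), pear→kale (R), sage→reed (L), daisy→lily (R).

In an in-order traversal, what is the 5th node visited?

In-order visits the left subtree, then the node, then the right subtree.
At pear: go left to daisy.
  At daisy: go left to sage.
    At sage: go left to reed.
      reed is a leaf — visit reed.
    Visit sage.
    At sage: no right child.
  Visit daisy.
  At daisy: go right to lily.
    lily is a leaf — visit lily.
Visit pear.
At pear: go right to kale.
  At kale: go left to moss.
    At moss: go left to fern.
      fern is a leaf — visit fern.
    Visit moss.
    At moss: no right child.
  Visit kale.
  At kale: go right to ash.
    At ash: go left to rye.
      At rye: go left to hop.
        hop is a leaf — visit hop.
      Visit rye.
      At rye: go right to teak.
        teak is a leaf — visit teak.
    Visit ash.
    At ash: no right child.
Full in-order sequence: reed, sage, daisy, lily, pear, fern, moss, kale, hop, rye, teak, ash.

pear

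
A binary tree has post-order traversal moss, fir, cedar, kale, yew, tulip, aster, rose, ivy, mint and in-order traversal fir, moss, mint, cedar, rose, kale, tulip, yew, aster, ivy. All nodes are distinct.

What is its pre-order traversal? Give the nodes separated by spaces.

mint fir moss ivy rose cedar aster tulip kale yew

The last element of post-order is the root; it splits in-order into left and right subtrees.
Root mint: left subtree has 2 nodes {fir, moss}, right has 7 {cedar, rose, kale, tulip, yew, aster, ivy}.
  Root fir: left subtree has 0 nodes { }, right has 1 {moss}.
  Root ivy: left subtree has 6 nodes {cedar, rose, kale, tulip, yew, aster}, right has 0 { }.
    Root rose: left subtree has 1 node {cedar}, right has 4 {kale, tulip, yew, aster}.
      Root aster: left subtree has 3 nodes {kale, tulip, yew}, right has 0 { }.
        Root tulip: left subtree has 1 node {kale}, right has 1 {yew}.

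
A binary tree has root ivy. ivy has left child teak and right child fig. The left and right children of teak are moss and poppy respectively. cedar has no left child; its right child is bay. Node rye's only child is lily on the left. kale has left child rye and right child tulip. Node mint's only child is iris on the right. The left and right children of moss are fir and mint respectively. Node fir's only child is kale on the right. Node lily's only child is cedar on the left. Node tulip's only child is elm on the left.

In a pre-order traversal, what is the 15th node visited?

Pre-order visits the node, then its left subtree, then its right subtree.
Visit ivy.
At ivy: go left to teak.
  Visit teak.
  At teak: go left to moss.
    Visit moss.
    At moss: go left to fir.
      Visit fir.
      At fir: no left child.
      At fir: go right to kale.
        Visit kale.
        At kale: go left to rye.
          Visit rye.
          At rye: go left to lily.
            Visit lily.
            At lily: go left to cedar.
              Visit cedar.
              At cedar: no left child.
              At cedar: go right to bay.
                bay is a leaf — visit bay.
            At lily: no right child.
          At rye: no right child.
        At kale: go right to tulip.
          Visit tulip.
          At tulip: go left to elm.
            elm is a leaf — visit elm.
          At tulip: no right child.
    At moss: go right to mint.
      Visit mint.
      At mint: no left child.
      At mint: go right to iris.
        iris is a leaf — visit iris.
  At teak: go right to poppy.
    poppy is a leaf — visit poppy.
At ivy: go right to fig.
  fig is a leaf — visit fig.
Full pre-order sequence: ivy, teak, moss, fir, kale, rye, lily, cedar, bay, tulip, elm, mint, iris, poppy, fig.

fig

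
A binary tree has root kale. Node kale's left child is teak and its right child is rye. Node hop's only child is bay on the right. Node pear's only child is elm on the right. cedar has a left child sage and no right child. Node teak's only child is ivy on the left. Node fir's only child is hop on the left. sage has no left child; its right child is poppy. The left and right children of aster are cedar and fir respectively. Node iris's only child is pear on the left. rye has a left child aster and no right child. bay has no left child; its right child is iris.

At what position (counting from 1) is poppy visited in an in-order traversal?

5

In-order visits the left subtree, then the node, then the right subtree.
At kale: go left to teak.
  At teak: go left to ivy.
    ivy is a leaf — visit ivy.
  Visit teak.
  At teak: no right child.
Visit kale.
At kale: go right to rye.
  At rye: go left to aster.
    At aster: go left to cedar.
      At cedar: go left to sage.
        At sage: no left child.
        Visit sage.
        At sage: go right to poppy.
          poppy is a leaf — visit poppy.
      Visit cedar.
      At cedar: no right child.
    Visit aster.
    At aster: go right to fir.
      At fir: go left to hop.
        At hop: no left child.
        Visit hop.
        At hop: go right to bay.
          At bay: no left child.
          Visit bay.
          At bay: go right to iris.
            At iris: go left to pear.
              At pear: no left child.
              Visit pear.
              At pear: go right to elm.
                elm is a leaf — visit elm.
            Visit iris.
            At iris: no right child.
      Visit fir.
      At fir: no right child.
  Visit rye.
  At rye: no right child.
Full in-order sequence: ivy, teak, kale, sage, poppy, cedar, aster, hop, bay, pear, elm, iris, fir, rye.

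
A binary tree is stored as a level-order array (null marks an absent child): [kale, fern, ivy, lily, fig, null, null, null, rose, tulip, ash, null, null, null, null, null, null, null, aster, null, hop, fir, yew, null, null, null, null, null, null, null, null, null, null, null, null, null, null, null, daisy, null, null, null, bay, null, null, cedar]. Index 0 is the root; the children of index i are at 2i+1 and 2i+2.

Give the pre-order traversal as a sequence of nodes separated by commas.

kale, fern, lily, rose, aster, daisy, fig, tulip, hop, bay, ash, fir, yew, cedar, ivy

Pre-order visits the node, then its left subtree, then its right subtree.
Visit kale.
At kale: go left to fern.
  Visit fern.
  At fern: go left to lily.
    Visit lily.
    At lily: no left child.
    At lily: go right to rose.
      Visit rose.
      At rose: no left child.
      At rose: go right to aster.
        Visit aster.
        At aster: no left child.
        At aster: go right to daisy.
          daisy is a leaf — visit daisy.
  At fern: go right to fig.
    Visit fig.
    At fig: go left to tulip.
      Visit tulip.
      At tulip: no left child.
      At tulip: go right to hop.
        Visit hop.
        At hop: no left child.
        At hop: go right to bay.
          bay is a leaf — visit bay.
    At fig: go right to ash.
      Visit ash.
      At ash: go left to fir.
        fir is a leaf — visit fir.
      At ash: go right to yew.
        Visit yew.
        At yew: go left to cedar.
          cedar is a leaf — visit cedar.
        At yew: no right child.
At kale: go right to ivy.
  ivy is a leaf — visit ivy.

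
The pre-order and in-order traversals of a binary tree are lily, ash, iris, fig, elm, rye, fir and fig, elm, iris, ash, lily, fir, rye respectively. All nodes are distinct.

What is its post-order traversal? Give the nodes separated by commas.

The first element of pre-order is the root; it splits in-order into left and right subtrees.
Root lily: left subtree has 4 nodes {fig, elm, iris, ash}, right has 2 {fir, rye}.
  Root ash: left subtree has 3 nodes {fig, elm, iris}, right has 0 { }.
    Root iris: left subtree has 2 nodes {fig, elm}, right has 0 { }.
      Root fig: left subtree has 0 nodes { }, right has 1 {elm}.
  Root rye: left subtree has 1 node {fir}, right has 0 { }.

elm, fig, iris, ash, fir, rye, lily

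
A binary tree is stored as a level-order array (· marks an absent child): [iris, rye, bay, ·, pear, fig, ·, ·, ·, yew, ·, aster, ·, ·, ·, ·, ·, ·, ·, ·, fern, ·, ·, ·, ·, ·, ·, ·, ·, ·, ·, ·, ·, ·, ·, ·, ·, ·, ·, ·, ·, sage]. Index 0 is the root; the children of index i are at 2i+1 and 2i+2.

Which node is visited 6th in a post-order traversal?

aster

Post-order visits the left subtree, then the right subtree, then the node.
At iris: go left to rye.
  At rye: no left child.
  At rye: go right to pear.
    At pear: go left to yew.
      At yew: no left child.
      At yew: go right to fern.
        At fern: go left to sage.
          sage is a leaf — visit sage.
        At fern: no right child.
        Visit fern.
      Visit yew.
    At pear: no right child.
    Visit pear.
  Visit rye.
At iris: go right to bay.
  At bay: go left to fig.
    At fig: go left to aster.
      aster is a leaf — visit aster.
    At fig: no right child.
    Visit fig.
  At bay: no right child.
  Visit bay.
Visit iris.
Full post-order sequence: sage, fern, yew, pear, rye, aster, fig, bay, iris.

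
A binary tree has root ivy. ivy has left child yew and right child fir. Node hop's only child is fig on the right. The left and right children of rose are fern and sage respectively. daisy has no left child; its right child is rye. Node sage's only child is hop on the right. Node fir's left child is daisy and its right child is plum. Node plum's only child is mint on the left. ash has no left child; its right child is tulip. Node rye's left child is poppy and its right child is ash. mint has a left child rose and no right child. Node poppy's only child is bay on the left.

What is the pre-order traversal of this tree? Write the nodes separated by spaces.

ivy yew fir daisy rye poppy bay ash tulip plum mint rose fern sage hop fig

Pre-order visits the node, then its left subtree, then its right subtree.
Visit ivy.
At ivy: go left to yew.
  yew is a leaf — visit yew.
At ivy: go right to fir.
  Visit fir.
  At fir: go left to daisy.
    Visit daisy.
    At daisy: no left child.
    At daisy: go right to rye.
      Visit rye.
      At rye: go left to poppy.
        Visit poppy.
        At poppy: go left to bay.
          bay is a leaf — visit bay.
        At poppy: no right child.
      At rye: go right to ash.
        Visit ash.
        At ash: no left child.
        At ash: go right to tulip.
          tulip is a leaf — visit tulip.
  At fir: go right to plum.
    Visit plum.
    At plum: go left to mint.
      Visit mint.
      At mint: go left to rose.
        Visit rose.
        At rose: go left to fern.
          fern is a leaf — visit fern.
        At rose: go right to sage.
          Visit sage.
          At sage: no left child.
          At sage: go right to hop.
            Visit hop.
            At hop: no left child.
            At hop: go right to fig.
              fig is a leaf — visit fig.
      At mint: no right child.
    At plum: no right child.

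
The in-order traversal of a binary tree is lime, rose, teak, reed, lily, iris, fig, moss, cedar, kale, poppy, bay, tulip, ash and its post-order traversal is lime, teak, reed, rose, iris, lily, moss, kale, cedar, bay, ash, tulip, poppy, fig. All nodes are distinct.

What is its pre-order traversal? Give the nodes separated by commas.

The last element of post-order is the root; it splits in-order into left and right subtrees.
Root fig: left subtree has 6 nodes {lime, rose, teak, reed, lily, iris}, right has 7 {moss, cedar, kale, poppy, bay, tulip, ash}.
  Root lily: left subtree has 4 nodes {lime, rose, teak, reed}, right has 1 {iris}.
    Root rose: left subtree has 1 node {lime}, right has 2 {teak, reed}.
      Root reed: left subtree has 1 node {teak}, right has 0 { }.
  Root poppy: left subtree has 3 nodes {moss, cedar, kale}, right has 3 {bay, tulip, ash}.
    Root cedar: left subtree has 1 node {moss}, right has 1 {kale}.
    Root tulip: left subtree has 1 node {bay}, right has 1 {ash}.

fig, lily, rose, lime, reed, teak, iris, poppy, cedar, moss, kale, tulip, bay, ash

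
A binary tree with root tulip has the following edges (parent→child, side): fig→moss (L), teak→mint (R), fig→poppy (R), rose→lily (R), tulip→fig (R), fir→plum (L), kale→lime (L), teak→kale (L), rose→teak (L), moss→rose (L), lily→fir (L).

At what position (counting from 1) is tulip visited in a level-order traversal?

1

Level-order visits nodes level by level from the root, left to right within each level.
Level 0: tulip
Level 1: fig
Level 2: moss, poppy
Level 3: rose
Level 4: teak, lily
Level 5: kale, mint, fir
Level 6: lime, plum
Full level-order sequence: tulip, fig, moss, poppy, rose, teak, lily, kale, mint, fir, lime, plum.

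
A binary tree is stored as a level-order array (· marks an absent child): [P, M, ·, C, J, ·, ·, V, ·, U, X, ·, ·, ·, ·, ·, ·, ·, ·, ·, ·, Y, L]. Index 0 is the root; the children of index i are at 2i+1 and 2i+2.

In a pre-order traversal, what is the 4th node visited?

V

Pre-order visits the node, then its left subtree, then its right subtree.
Visit P.
At P: go left to M.
  Visit M.
  At M: go left to C.
    Visit C.
    At C: go left to V.
      V is a leaf — visit V.
    At C: no right child.
  At M: go right to J.
    Visit J.
    At J: go left to U.
      U is a leaf — visit U.
    At J: go right to X.
      Visit X.
      At X: go left to Y.
        Y is a leaf — visit Y.
      At X: go right to L.
        L is a leaf — visit L.
At P: no right child.
Full pre-order sequence: P, M, C, V, J, U, X, Y, L.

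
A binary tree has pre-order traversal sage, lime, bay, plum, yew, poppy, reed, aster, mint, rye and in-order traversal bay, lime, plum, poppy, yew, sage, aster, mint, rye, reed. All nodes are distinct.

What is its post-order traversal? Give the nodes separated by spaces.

bay poppy yew plum lime rye mint aster reed sage

The first element of pre-order is the root; it splits in-order into left and right subtrees.
Root sage: left subtree has 5 nodes {bay, lime, plum, poppy, yew}, right has 4 {aster, mint, rye, reed}.
  Root lime: left subtree has 1 node {bay}, right has 3 {plum, poppy, yew}.
    Root plum: left subtree has 0 nodes { }, right has 2 {poppy, yew}.
      Root yew: left subtree has 1 node {poppy}, right has 0 { }.
  Root reed: left subtree has 3 nodes {aster, mint, rye}, right has 0 { }.
    Root aster: left subtree has 0 nodes { }, right has 2 {mint, rye}.
      Root mint: left subtree has 0 nodes { }, right has 1 {rye}.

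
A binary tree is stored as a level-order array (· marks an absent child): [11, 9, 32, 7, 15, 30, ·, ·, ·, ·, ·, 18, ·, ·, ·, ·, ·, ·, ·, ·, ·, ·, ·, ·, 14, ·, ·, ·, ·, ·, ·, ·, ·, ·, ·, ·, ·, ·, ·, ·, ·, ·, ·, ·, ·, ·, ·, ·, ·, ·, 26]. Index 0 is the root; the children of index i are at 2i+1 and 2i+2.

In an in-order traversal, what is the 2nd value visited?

In-order visits the left subtree, then the node, then the right subtree.
At 11: go left to 9.
  At 9: go left to 7.
    7 is a leaf — visit 7.
  Visit 9.
  At 9: go right to 15.
    15 is a leaf — visit 15.
Visit 11.
At 11: go right to 32.
  At 32: go left to 30.
    At 30: go left to 18.
      At 18: no left child.
      Visit 18.
      At 18: go right to 14.
        At 14: no left child.
        Visit 14.
        At 14: go right to 26.
          26 is a leaf — visit 26.
    Visit 30.
    At 30: no right child.
  Visit 32.
  At 32: no right child.
Full in-order sequence: 7, 9, 15, 11, 18, 14, 26, 30, 32.

9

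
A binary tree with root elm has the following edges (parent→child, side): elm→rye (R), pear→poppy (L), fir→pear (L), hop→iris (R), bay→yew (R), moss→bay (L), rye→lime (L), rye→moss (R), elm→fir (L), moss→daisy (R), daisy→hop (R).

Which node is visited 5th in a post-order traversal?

yew

Post-order visits the left subtree, then the right subtree, then the node.
At elm: go left to fir.
  At fir: go left to pear.
    At pear: go left to poppy.
      poppy is a leaf — visit poppy.
    At pear: no right child.
    Visit pear.
  At fir: no right child.
  Visit fir.
At elm: go right to rye.
  At rye: go left to lime.
    lime is a leaf — visit lime.
  At rye: go right to moss.
    At moss: go left to bay.
      At bay: no left child.
      At bay: go right to yew.
        yew is a leaf — visit yew.
      Visit bay.
    At moss: go right to daisy.
      At daisy: no left child.
      At daisy: go right to hop.
        At hop: no left child.
        At hop: go right to iris.
          iris is a leaf — visit iris.
        Visit hop.
      Visit daisy.
    Visit moss.
  Visit rye.
Visit elm.
Full post-order sequence: poppy, pear, fir, lime, yew, bay, iris, hop, daisy, moss, rye, elm.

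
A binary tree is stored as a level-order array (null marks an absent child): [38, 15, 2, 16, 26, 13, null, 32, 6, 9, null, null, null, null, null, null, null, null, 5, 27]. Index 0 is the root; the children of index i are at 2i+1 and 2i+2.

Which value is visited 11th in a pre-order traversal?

13

Pre-order visits the node, then its left subtree, then its right subtree.
Visit 38.
At 38: go left to 15.
  Visit 15.
  At 15: go left to 16.
    Visit 16.
    At 16: go left to 32.
      32 is a leaf — visit 32.
    At 16: go right to 6.
      Visit 6.
      At 6: no left child.
      At 6: go right to 5.
        5 is a leaf — visit 5.
  At 15: go right to 26.
    Visit 26.
    At 26: go left to 9.
      Visit 9.
      At 9: go left to 27.
        27 is a leaf — visit 27.
      At 9: no right child.
    At 26: no right child.
At 38: go right to 2.
  Visit 2.
  At 2: go left to 13.
    13 is a leaf — visit 13.
  At 2: no right child.
Full pre-order sequence: 38, 15, 16, 32, 6, 5, 26, 9, 27, 2, 13.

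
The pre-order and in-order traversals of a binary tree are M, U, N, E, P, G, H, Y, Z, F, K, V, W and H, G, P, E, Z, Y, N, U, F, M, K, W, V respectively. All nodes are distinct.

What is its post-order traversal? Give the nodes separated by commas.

H, G, P, Z, Y, E, N, F, U, W, V, K, M

The first element of pre-order is the root; it splits in-order into left and right subtrees.
Root M: left subtree has 9 nodes {H, G, P, E, Z, Y, N, U, F}, right has 3 {K, W, V}.
  Root U: left subtree has 7 nodes {H, G, P, E, Z, Y, N}, right has 1 {F}.
    Root N: left subtree has 6 nodes {H, G, P, E, Z, Y}, right has 0 { }.
      Root E: left subtree has 3 nodes {H, G, P}, right has 2 {Z, Y}.
        Root P: left subtree has 2 nodes {H, G}, right has 0 { }.
          Root G: left subtree has 1 node {H}, right has 0 { }.
        Root Y: left subtree has 1 node {Z}, right has 0 { }.
  Root K: left subtree has 0 nodes { }, right has 2 {W, V}.
    Root V: left subtree has 1 node {W}, right has 0 { }.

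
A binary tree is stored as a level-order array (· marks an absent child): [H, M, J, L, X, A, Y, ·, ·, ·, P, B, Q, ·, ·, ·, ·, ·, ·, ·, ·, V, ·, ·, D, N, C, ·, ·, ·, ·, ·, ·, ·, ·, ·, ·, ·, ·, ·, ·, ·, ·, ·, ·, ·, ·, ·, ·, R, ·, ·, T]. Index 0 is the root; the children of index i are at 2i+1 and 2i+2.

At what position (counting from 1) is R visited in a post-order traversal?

Post-order visits the left subtree, then the right subtree, then the node.
At H: go left to M.
  At M: go left to L.
    L is a leaf — visit L.
  At M: go right to X.
    At X: no left child.
    At X: go right to P.
      At P: go left to V.
        V is a leaf — visit V.
      At P: no right child.
      Visit P.
    Visit X.
  Visit M.
At H: go right to J.
  At J: go left to A.
    At A: go left to B.
      At B: no left child.
      At B: go right to D.
        At D: go left to R.
          R is a leaf — visit R.
        At D: no right child.
        Visit D.
      Visit B.
    At A: go right to Q.
      At Q: go left to N.
        At N: no left child.
        At N: go right to T.
          T is a leaf — visit T.
        Visit N.
      At Q: go right to C.
        C is a leaf — visit C.
      Visit Q.
    Visit A.
  At J: go right to Y.
    Y is a leaf — visit Y.
  Visit J.
Visit H.
Full post-order sequence: L, V, P, X, M, R, D, B, T, N, C, Q, A, Y, J, H.

6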